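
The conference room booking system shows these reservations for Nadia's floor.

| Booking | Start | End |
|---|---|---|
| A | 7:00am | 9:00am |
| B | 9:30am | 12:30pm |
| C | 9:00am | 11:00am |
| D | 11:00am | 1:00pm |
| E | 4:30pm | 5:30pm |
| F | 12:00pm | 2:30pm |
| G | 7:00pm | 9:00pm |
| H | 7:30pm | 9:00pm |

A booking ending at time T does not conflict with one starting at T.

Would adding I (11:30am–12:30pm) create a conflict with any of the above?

A: ends 9:00am at or before I starts 11:30am → clear.
C: ends 11:00am at or before I starts 11:30am → clear.
B: starts 9:30am before I ends 12:30pm, and ends 12:30pm after I starts 11:30am → overlap.
D: starts 11:00am before I ends 12:30pm, and ends 1:00pm after I starts 11:30am → overlap.
F: starts 12:00pm before I ends 12:30pm, and ends 2:30pm after I starts 11:30am → overlap.
E: starts 4:30pm at or after I ends 12:30pm → clear.
G: starts 7:00pm at or after I ends 12:30pm → clear.
H: starts 7:30pm at or after I ends 12:30pm → clear.
I overlaps B, D, F.

Yes — it overlaps B, D, F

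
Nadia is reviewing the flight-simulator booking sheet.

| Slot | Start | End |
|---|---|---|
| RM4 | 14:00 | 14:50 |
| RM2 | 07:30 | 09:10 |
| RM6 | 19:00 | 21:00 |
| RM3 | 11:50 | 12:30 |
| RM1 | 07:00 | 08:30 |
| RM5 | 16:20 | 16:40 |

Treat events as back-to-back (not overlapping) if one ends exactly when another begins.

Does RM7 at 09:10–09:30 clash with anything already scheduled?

RM1: ends 08:30 at or before RM7 starts 09:10 → clear.
RM2: ends 09:10 at or before RM7 starts 09:10 → clear.
RM3: starts 11:50 at or after RM7 ends 09:30 → clear.
RM4: starts 14:00 at or after RM7 ends 09:30 → clear.
RM5: starts 16:20 at or after RM7 ends 09:30 → clear.
RM6: starts 19:00 at or after RM7 ends 09:30 → clear.

No — it doesn't clash with anything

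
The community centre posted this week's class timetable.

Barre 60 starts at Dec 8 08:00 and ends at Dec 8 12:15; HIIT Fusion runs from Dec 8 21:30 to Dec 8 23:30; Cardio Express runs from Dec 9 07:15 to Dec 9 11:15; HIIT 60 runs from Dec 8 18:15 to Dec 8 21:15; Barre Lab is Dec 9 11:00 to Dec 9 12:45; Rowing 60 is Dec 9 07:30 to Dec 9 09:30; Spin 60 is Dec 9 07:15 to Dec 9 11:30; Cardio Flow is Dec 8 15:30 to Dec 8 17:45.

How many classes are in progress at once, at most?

Sort all start/end points and keep a running count:
Dec 8 08:00 start Barre 60 → 1
Dec 8 12:15 end Barre 60 → 0
Dec 8 15:30 start Cardio Flow → 1
Dec 8 17:45 end Cardio Flow → 0
Dec 8 18:15 start HIIT 60 → 1
Dec 8 21:15 end HIIT 60 → 0
Dec 8 21:30 start HIIT Fusion → 1
Dec 8 23:30 end HIIT Fusion → 0
Dec 9 07:15 start Cardio Express → 1
Dec 9 07:15 start Spin 60 → 2
Dec 9 07:30 start Rowing 60 → 3
Dec 9 09:30 end Rowing 60 → 2
Dec 9 11:00 start Barre Lab → 3
Dec 9 11:15 end Cardio Express → 2
Dec 9 11:30 end Spin 60 → 1
Dec 9 12:45 end Barre Lab → 0
Peak is 3, at Dec 9 07:30 (Cardio Express, Rowing 60, Spin 60).

3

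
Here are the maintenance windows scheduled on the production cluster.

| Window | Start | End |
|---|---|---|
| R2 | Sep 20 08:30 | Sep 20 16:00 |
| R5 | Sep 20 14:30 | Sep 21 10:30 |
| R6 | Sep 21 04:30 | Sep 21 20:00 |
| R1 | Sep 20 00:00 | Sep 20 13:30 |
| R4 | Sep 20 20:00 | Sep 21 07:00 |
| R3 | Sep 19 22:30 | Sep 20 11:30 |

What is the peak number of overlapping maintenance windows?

Walk through starts and ends in time order (an end at T is processed before a start at T):
Sep 19 22:30 start R3 → 1
Sep 20 00:00 start R1 → 2
Sep 20 08:30 start R2 → 3
Sep 20 11:30 end R3 → 2
Sep 20 13:30 end R1 → 1
Sep 20 14:30 start R5 → 2
Sep 20 16:00 end R2 → 1
Sep 20 20:00 start R4 → 2
Sep 21 04:30 start R6 → 3
Sep 21 07:00 end R4 → 2
Sep 21 10:30 end R5 → 1
Sep 21 20:00 end R6 → 0
Peak is 3, at Sep 20 08:30 (R1, R2, R3).

3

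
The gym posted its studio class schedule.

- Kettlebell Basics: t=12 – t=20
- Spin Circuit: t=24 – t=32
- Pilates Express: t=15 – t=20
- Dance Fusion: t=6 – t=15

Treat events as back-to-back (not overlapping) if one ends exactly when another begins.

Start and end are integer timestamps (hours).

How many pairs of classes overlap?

2

Two intervals overlap when each starts before the other ends.
Sorted by start: Dance Fusion, Kettlebell Basics, Pilates Express, Spin Circuit.
Kettlebell Basics starts before Dance Fusion ends → Dance Fusion and Kettlebell Basics overlap.
Pilates Express starts exactly when Dance Fusion ends (back-to-back, no overlap), so Dance Fusion has no further overlaps.
Pilates Express starts before Kettlebell Basics ends → Kettlebell Basics and Pilates Express overlap.
Spin Circuit starts after Kettlebell Basics ends.
Spin Circuit starts after Pilates Express ends.
Overlapping pairs: Dance Fusion & Kettlebell Basics, Kettlebell Basics & Pilates Express — 2 in total.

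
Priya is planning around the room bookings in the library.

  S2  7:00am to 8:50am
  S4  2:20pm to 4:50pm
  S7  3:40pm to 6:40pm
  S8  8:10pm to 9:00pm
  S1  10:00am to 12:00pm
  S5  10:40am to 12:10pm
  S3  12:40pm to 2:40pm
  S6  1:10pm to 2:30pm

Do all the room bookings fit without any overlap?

No

Sorted by start: S2, S1, S5, S3, S6, S4, S7, S8.
S1 starts after S2 ends — done with S2.
S5 starts before S1 ends → S1 and S5 overlap.
That's a conflict, so the schedule is not conflict-free.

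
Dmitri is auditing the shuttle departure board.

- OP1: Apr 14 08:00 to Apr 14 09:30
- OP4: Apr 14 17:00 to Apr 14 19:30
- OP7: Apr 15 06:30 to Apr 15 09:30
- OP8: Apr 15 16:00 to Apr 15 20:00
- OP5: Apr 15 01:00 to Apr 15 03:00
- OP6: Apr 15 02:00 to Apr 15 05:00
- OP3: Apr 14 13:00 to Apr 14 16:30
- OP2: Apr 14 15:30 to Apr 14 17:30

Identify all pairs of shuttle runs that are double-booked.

Sorted by start: OP1, OP3, OP2, OP4, OP5, OP6, OP7, OP8.
OP3 starts after OP1 ends; OP1 is clear from here.
OP2 starts before OP3 ends → OP3 and OP2 overlap.
OP4 starts after OP3 ends; OP3 is clear from here.
OP4 starts before OP2 ends → OP2 and OP4 overlap.
OP5 starts after OP2 ends; OP2 is clear from here.
OP5 starts after OP4 ends; OP4 is clear from here.
OP6 starts before OP5 ends → OP5 and OP6 overlap.
OP7 starts after OP5 ends; OP5 is clear from here.
OP7 starts after OP6 ends; OP6 is clear from here.
OP8 starts after OP7 ends.

OP2 & OP3, OP2 & OP4, OP5 & OP6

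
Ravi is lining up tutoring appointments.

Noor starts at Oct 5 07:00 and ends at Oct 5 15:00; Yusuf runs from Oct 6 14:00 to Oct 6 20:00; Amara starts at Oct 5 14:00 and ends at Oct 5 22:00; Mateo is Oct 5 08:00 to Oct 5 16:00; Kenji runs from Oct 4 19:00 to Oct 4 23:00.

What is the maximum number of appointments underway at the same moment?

Sweep the timeline, counting +1 at each start and −1 at each end (ends before starts at a tie):
Oct 4 19:00 start Kenji → 1
Oct 4 23:00 end Kenji → 0
Oct 5 07:00 start Noor → 1
Oct 5 08:00 start Mateo → 2
Oct 5 14:00 start Amara → 3
Oct 5 15:00 end Noor → 2
Oct 5 16:00 end Mateo → 1
Oct 5 22:00 end Amara → 0
Oct 6 14:00 start Yusuf → 1
Oct 6 20:00 end Yusuf → 0
Peak is 3, at Oct 5 14:00 (Amara, Mateo, Noor).

3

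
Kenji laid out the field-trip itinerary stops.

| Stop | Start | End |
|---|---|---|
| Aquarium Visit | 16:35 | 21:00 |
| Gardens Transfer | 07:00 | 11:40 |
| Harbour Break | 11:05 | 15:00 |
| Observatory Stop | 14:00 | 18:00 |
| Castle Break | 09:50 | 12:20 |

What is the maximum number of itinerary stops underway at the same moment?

Sweep the timeline, counting +1 at each start and −1 at each end (ends before starts at a tie):
07:00 start Gardens Transfer → 1
09:50 start Castle Break → 2
11:05 start Harbour Break → 3
11:40 end Gardens Transfer → 2
12:20 end Castle Break → 1
14:00 start Observatory Stop → 2
15:00 end Harbour Break → 1
16:35 start Aquarium Visit → 2
18:00 end Observatory Stop → 1
21:00 end Aquarium Visit → 0
Peak is 3, at 11:05 (Castle Break, Gardens Transfer, Harbour Break).

3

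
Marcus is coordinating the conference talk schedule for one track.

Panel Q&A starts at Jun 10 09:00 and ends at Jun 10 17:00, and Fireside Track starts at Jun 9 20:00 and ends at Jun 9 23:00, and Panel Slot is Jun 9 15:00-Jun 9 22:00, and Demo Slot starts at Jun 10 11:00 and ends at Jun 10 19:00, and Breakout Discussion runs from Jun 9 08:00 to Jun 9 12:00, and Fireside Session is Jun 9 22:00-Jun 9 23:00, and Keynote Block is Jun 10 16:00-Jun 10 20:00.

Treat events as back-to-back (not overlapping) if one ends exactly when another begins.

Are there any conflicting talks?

Yes

Two intervals overlap when each starts before the other ends.
Sorted by start: Breakout Discussion, Panel Slot, Fireside Track, Fireside Session, Panel Q&A, Demo Slot, Keynote Block.
Panel Slot starts after Breakout Discussion ends — done with Breakout Discussion.
Fireside Track starts before Panel Slot ends → Panel Slot and Fireside Track overlap.
That's a conflict, so the schedule is not conflict-free.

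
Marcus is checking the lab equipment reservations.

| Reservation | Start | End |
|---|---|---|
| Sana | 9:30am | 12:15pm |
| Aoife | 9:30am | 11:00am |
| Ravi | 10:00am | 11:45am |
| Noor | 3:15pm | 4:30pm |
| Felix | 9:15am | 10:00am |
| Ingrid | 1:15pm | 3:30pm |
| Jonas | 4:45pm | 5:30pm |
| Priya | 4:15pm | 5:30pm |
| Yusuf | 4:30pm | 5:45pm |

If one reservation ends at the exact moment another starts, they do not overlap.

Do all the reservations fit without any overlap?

No

Check each pair: they overlap iff neither finishes before the other starts.
Sorted by start: Felix, Sana, Aoife, Ravi, Ingrid, Noor, Priya, Yusuf, Jonas.
Sana starts before Felix ends → Felix and Sana overlap.
That's a conflict, so the schedule is not conflict-free.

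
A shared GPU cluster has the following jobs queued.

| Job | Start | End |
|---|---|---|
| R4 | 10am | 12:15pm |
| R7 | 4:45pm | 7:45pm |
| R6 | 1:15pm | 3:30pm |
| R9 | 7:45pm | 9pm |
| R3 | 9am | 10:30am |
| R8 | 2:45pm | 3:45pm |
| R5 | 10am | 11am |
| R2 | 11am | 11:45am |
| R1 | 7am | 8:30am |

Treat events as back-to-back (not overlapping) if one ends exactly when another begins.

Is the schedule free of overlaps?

Sorted by start: R1, R3, R4, R5, R2, R6, R8, R7, R9.
R3 starts after R1 ends; R1 is clear from here.
R4 starts before R3 ends → R3 and R4 overlap.
That's a conflict, so the schedule is not conflict-free.

No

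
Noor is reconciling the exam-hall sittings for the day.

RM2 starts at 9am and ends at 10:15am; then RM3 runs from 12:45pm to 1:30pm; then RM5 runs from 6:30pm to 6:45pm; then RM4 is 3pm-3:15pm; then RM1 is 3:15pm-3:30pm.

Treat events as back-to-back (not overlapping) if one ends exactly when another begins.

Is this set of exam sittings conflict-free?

Check each pair: they overlap iff neither finishes before the other starts.
Sorted by start: RM2, RM3, RM4, RM1, RM5.
RM3 starts after RM2 ends; RM2 is clear from here.
RM4 starts after RM3 ends; RM3 is clear from here.
RM1 starts exactly when RM4 ends (back-to-back, no overlap); RM4 is clear from here.
RM5 starts after RM1 ends.
Every pair is clear; the schedule has no overlaps.

Yes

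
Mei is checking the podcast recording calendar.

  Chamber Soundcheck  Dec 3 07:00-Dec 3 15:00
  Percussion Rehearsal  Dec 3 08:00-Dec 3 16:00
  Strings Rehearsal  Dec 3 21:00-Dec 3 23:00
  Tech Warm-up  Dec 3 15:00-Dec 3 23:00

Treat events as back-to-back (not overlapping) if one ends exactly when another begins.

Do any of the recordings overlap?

Sorted by start: Chamber Soundcheck, Percussion Rehearsal, Tech Warm-up, Strings Rehearsal.
Percussion Rehearsal starts before Chamber Soundcheck ends → Chamber Soundcheck and Percussion Rehearsal overlap.
That's a conflict, so the schedule is not conflict-free.

Yes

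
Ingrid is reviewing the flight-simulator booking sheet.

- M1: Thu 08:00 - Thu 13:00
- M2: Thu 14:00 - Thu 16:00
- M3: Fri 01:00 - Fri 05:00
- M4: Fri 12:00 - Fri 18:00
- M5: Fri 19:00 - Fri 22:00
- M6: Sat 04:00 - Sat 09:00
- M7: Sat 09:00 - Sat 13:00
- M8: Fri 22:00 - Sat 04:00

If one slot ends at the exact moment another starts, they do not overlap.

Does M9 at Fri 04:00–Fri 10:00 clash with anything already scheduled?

M1: ends Thu 13:00 at or before M9 starts Fri 04:00 → clear.
M2: ends Thu 16:00 at or before M9 starts Fri 04:00 → clear.
M3: starts Fri 01:00 before M9 ends Fri 10:00, and ends Fri 05:00 after M9 starts Fri 04:00 → overlap.
M4: starts Fri 12:00 at or after M9 ends Fri 10:00 → clear.
M5: starts Fri 19:00 at or after M9 ends Fri 10:00 → clear.
M8: starts Fri 22:00 at or after M9 ends Fri 10:00 → clear.
M6: starts Sat 04:00 at or after M9 ends Fri 10:00 → clear.
M7: starts Sat 09:00 at or after M9 ends Fri 10:00 → clear.
M9 overlaps M3.

Yes — it overlaps M3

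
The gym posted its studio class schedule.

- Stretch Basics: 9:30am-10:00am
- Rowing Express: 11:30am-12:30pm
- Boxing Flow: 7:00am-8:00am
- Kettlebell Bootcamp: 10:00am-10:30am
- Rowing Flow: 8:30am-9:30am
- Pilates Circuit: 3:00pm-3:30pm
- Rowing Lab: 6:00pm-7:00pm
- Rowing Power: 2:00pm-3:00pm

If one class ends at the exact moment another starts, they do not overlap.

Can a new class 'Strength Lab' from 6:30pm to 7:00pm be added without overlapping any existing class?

Boxing Flow: ends 8:00am at or before Strength Lab starts 6:30pm → clear.
Rowing Flow: ends 9:30am at or before Strength Lab starts 6:30pm → clear.
Stretch Basics: ends 10:00am at or before Strength Lab starts 6:30pm → clear.
Kettlebell Bootcamp: ends 10:30am at or before Strength Lab starts 6:30pm → clear.
Rowing Express: ends 12:30pm at or before Strength Lab starts 6:30pm → clear.
Rowing Power: ends 3:00pm at or before Strength Lab starts 6:30pm → clear.
Pilates Circuit: ends 3:30pm at or before Strength Lab starts 6:30pm → clear.
Rowing Lab: starts 6:00pm before Strength Lab ends 7:00pm, and ends 7:00pm after Strength Lab starts 6:30pm → overlap.
Strength Lab overlaps Rowing Lab.

No — it overlaps Rowing Lab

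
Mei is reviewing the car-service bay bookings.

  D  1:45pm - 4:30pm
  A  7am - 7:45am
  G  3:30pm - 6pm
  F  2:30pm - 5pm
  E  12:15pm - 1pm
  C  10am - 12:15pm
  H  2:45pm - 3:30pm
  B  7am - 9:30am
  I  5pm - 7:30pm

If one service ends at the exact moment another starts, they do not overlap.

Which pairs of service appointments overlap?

Sorted by start: A, B, C, E, D, F, H, G, I.
B starts before A ends → A and B overlap.
C starts after A ends, so A has no further overlaps.
C starts after B ends, so B has no further overlaps.
E starts exactly when C ends (back-to-back, no overlap), so C has no further overlaps.
D starts after E ends, so E has no further overlaps.
F starts before D ends → D and F overlap.
H starts before D ends → D and H overlap.
G starts before D ends → D and G overlap.
I starts after D ends.
H starts before F ends → F and H overlap.
G starts before F ends → F and G overlap.
I starts exactly when F ends (back-to-back, no overlap).
G starts exactly when H ends (back-to-back, no overlap), so H has no further overlaps.
I starts before G ends → G and I overlap.

A & B, D & F, D & G, D & H, F & G, F & H, G & I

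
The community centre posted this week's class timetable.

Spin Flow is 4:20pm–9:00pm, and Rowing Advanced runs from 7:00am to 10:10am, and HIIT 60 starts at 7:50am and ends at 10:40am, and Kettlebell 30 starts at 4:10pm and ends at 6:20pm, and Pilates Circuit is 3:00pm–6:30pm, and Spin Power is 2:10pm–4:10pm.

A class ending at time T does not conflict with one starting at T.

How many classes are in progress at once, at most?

Walk through starts and ends in time order (an end at T is processed before a start at T):
7:00am start Rowing Advanced → 1
7:50am start HIIT 60 → 2
10:10am end Rowing Advanced → 1
10:40am end HIIT 60 → 0
2:10pm start Spin Power → 1
3:00pm start Pilates Circuit → 2
4:10pm end Spin Power → 1
4:10pm start Kettlebell 30 → 2
4:20pm start Spin Flow → 3
6:20pm end Kettlebell 30 → 2
6:30pm end Pilates Circuit → 1
9:00pm end Spin Flow → 0
Peak is 3, at 4:20pm (Kettlebell 30, Pilates Circuit, Spin Flow).

3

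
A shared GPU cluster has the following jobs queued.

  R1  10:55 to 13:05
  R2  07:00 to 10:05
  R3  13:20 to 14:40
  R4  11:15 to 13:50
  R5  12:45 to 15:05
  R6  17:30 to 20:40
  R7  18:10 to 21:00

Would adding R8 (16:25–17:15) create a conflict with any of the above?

R2: ends 10:05 at or before R8 starts 16:25 → clear.
R1: ends 13:05 at or before R8 starts 16:25 → clear.
R4: ends 13:50 at or before R8 starts 16:25 → clear.
R5: ends 15:05 at or before R8 starts 16:25 → clear.
R3: ends 14:40 at or before R8 starts 16:25 → clear.
R6: starts 17:30 at or after R8 ends 17:15 → clear.
R7: starts 18:10 at or after R8 ends 17:15 → clear.

No — it doesn't clash with anything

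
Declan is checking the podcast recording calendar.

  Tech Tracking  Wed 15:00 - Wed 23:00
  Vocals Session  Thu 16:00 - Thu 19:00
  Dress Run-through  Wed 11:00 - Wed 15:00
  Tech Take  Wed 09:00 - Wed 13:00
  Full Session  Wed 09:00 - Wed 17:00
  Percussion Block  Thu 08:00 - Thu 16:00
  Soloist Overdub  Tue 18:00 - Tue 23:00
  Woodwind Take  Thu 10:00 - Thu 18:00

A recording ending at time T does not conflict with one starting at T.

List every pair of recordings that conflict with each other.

Dress Run-through & Full Session, Dress Run-through & Tech Take, Full Session & Tech Take, Full Session & Tech Tracking, Percussion Block & Woodwind Take, Vocals Session & Woodwind Take

Two intervals overlap when each starts before the other ends.
Sorted by start: Soloist Overdub, Full Session, Tech Take, Dress Run-through, Tech Tracking, Percussion Block, Woodwind Take, Vocals Session.
Full Session starts after Soloist Overdub ends, so Soloist Overdub has no further overlaps.
Tech Take starts before Full Session ends → Full Session and Tech Take overlap.
Dress Run-through starts before Full Session ends → Full Session and Dress Run-through overlap.
Tech Tracking starts before Full Session ends → Full Session and Tech Tracking overlap.
Percussion Block starts after Full Session ends, so Full Session has no further overlaps.
Dress Run-through starts before Tech Take ends → Tech Take and Dress Run-through overlap.
Tech Tracking starts after Tech Take ends, so Tech Take has no further overlaps.
Tech Tracking starts exactly when Dress Run-through ends (back-to-back, no overlap), so Dress Run-through has no further overlaps.
Percussion Block starts after Tech Tracking ends, so Tech Tracking has no further overlaps.
Woodwind Take starts before Percussion Block ends → Percussion Block and Woodwind Take overlap.
Vocals Session starts exactly when Percussion Block ends (back-to-back, no overlap).
Vocals Session starts before Woodwind Take ends → Woodwind Take and Vocals Session overlap.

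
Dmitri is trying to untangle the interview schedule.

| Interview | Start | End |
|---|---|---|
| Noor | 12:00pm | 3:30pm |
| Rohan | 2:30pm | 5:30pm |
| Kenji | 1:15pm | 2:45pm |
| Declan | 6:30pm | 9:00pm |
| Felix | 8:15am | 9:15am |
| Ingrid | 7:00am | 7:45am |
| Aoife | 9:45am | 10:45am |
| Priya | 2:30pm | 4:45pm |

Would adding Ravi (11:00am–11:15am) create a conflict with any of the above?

Ingrid: ends 7:45am at or before Ravi starts 11:00am → clear.
Felix: ends 9:15am at or before Ravi starts 11:00am → clear.
Aoife: ends 10:45am at or before Ravi starts 11:00am → clear.
Noor: starts 12:00pm at or after Ravi ends 11:15am → clear.
Kenji: starts 1:15pm at or after Ravi ends 11:15am → clear.
Priya: starts 2:30pm at or after Ravi ends 11:15am → clear.
Rohan: starts 2:30pm at or after Ravi ends 11:15am → clear.
Declan: starts 6:30pm at or after Ravi ends 11:15am → clear.

No — it doesn't clash with anything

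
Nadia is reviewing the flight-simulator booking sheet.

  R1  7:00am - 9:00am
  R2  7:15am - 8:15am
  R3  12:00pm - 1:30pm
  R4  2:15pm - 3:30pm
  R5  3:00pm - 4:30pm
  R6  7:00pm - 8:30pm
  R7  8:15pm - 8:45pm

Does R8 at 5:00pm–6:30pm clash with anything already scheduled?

R1: ends 9:00am at or before R8 starts 5:00pm → clear.
R2: ends 8:15am at or before R8 starts 5:00pm → clear.
R3: ends 1:30pm at or before R8 starts 5:00pm → clear.
R4: ends 3:30pm at or before R8 starts 5:00pm → clear.
R5: ends 4:30pm at or before R8 starts 5:00pm → clear.
R6: starts 7:00pm at or after R8 ends 6:30pm → clear.
R7: starts 8:15pm at or after R8 ends 6:30pm → clear.

No — it doesn't clash with anything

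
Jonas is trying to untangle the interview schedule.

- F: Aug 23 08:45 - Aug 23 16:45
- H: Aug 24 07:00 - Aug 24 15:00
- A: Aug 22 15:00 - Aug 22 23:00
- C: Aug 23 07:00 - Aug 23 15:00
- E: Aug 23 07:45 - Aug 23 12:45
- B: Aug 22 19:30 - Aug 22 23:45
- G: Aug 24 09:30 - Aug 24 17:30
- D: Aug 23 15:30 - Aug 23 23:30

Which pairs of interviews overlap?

Sorted by start: A, B, C, E, F, D, H, G.
B starts before A ends → A and B overlap.
C starts after A ends; A is clear from here.
C starts after B ends; B is clear from here.
E starts before C ends → C and E overlap.
F starts before C ends → C and F overlap.
D starts after C ends; C is clear from here.
F starts before E ends → E and F overlap.
D starts after E ends; E is clear from here.
D starts before F ends → F and D overlap.
H starts after F ends; F is clear from here.
H starts after D ends; D is clear from here.
G starts before H ends → H and G overlap.

A & B, C & E, C & F, D & F, E & F, G & H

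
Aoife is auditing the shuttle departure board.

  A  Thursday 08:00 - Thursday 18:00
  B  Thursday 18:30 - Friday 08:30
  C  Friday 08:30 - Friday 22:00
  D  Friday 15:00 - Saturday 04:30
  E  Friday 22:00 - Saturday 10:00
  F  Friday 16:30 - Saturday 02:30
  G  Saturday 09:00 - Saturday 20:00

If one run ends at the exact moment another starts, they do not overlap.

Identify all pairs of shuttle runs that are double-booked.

C & D, C & F, D & E, D & F, E & F, E & G

Sorted by start: A, B, C, D, F, E, G.
B starts after A ends — done with A.
C starts exactly when B ends (back-to-back, no overlap) — done with B.
D starts before C ends → C and D overlap.
F starts before C ends → C and F overlap.
E starts exactly when C ends (back-to-back, no overlap) — done with C.
F starts before D ends → D and F overlap.
E starts before D ends → D and E overlap.
G starts after D ends.
E starts before F ends → F and E overlap.
G starts after F ends.
G starts before E ends → E and G overlap.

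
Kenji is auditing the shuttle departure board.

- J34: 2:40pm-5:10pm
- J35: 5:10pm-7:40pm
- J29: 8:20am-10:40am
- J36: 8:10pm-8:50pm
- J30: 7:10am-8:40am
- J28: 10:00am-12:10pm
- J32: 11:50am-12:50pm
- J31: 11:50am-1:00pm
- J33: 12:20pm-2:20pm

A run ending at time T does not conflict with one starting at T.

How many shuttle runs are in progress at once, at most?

3

Sort all start/end points and keep a running count:
7:10am start J30 → 1
8:20am start J29 → 2
8:40am end J30 → 1
10:00am start J28 → 2
10:40am end J29 → 1
11:50am start J31 → 2
11:50am start J32 → 3
12:10pm end J28 → 2
12:20pm start J33 → 3
12:50pm end J32 → 2
1:00pm end J31 → 1
2:20pm end J33 → 0
2:40pm start J34 → 1
5:10pm end J34 → 0
5:10pm start J35 → 1
7:40pm end J35 → 0
8:10pm start J36 → 1
8:50pm end J36 → 0
Peak is 3, at 11:50am (J28, J31, J32).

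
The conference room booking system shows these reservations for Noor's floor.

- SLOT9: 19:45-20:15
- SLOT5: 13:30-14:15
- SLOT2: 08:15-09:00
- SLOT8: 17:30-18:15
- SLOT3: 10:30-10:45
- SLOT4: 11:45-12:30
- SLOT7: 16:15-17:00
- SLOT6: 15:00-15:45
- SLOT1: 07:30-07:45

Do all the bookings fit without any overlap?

Sorted by start: SLOT1, SLOT2, SLOT3, SLOT4, SLOT5, SLOT6, SLOT7, SLOT8, SLOT9.
SLOT2 starts after SLOT1 ends; SLOT1 is clear from here.
SLOT3 starts after SLOT2 ends; SLOT2 is clear from here.
SLOT4 starts after SLOT3 ends; SLOT3 is clear from here.
SLOT5 starts after SLOT4 ends; SLOT4 is clear from here.
SLOT6 starts after SLOT5 ends; SLOT5 is clear from here.
SLOT7 starts after SLOT6 ends; SLOT6 is clear from here.
SLOT8 starts after SLOT7 ends; SLOT7 is clear from here.
SLOT9 starts after SLOT8 ends.
Every pair is clear; the schedule has no overlaps.

Yes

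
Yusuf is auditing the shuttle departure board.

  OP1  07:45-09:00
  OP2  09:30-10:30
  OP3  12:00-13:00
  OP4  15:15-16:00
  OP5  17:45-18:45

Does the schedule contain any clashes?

No

Sorted by start: OP1, OP2, OP3, OP4, OP5.
OP2 starts after OP1 ends, so OP1 has no further overlaps.
OP3 starts after OP2 ends, so OP2 has no further overlaps.
OP4 starts after OP3 ends, so OP3 has no further overlaps.
OP5 starts after OP4 ends.
Every pair is clear; the schedule has no overlaps.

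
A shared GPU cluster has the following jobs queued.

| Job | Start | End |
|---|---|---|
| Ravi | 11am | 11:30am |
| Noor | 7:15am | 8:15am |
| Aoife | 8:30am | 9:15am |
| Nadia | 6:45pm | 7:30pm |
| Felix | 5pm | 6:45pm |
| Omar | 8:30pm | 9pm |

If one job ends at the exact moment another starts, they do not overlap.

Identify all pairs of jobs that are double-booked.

Two intervals overlap when each starts before the other ends.
Sorted by start: Noor, Aoife, Ravi, Felix, Nadia, Omar.
Aoife starts after Noor ends, so nothing later overlaps Noor either.
Ravi starts after Aoife ends, so nothing later overlaps Aoife either.
Felix starts after Ravi ends, so nothing later overlaps Ravi either.
Nadia starts exactly when Felix ends (back-to-back, no overlap), so nothing later overlaps Felix either.
Omar starts after Nadia ends.

no overlapping pairs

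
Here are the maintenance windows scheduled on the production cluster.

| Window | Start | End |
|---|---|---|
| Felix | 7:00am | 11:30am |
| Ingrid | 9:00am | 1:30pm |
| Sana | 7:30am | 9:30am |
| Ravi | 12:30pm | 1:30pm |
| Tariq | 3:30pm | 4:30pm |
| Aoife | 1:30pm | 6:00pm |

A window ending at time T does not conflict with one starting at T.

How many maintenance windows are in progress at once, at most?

Sweep the timeline, counting +1 at each start and −1 at each end (ends before starts at a tie):
7:00am start Felix → 1
7:30am start Sana → 2
9:00am start Ingrid → 3
9:30am end Sana → 2
11:30am end Felix → 1
12:30pm start Ravi → 2
1:30pm end Ingrid → 1
1:30pm end Ravi → 0
1:30pm start Aoife → 1
3:30pm start Tariq → 2
4:30pm end Tariq → 1
6:00pm end Aoife → 0
Peak is 3, at 9:00am (Felix, Ingrid, Sana).

3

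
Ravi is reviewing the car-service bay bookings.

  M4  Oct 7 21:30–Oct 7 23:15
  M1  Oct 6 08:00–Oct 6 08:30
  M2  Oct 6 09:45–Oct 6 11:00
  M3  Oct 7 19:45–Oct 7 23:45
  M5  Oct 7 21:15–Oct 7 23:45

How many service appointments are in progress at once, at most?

Sort all start/end points and keep a running count:
Oct 6 08:00 start M1 → 1
Oct 6 08:30 end M1 → 0
Oct 6 09:45 start M2 → 1
Oct 6 11:00 end M2 → 0
Oct 7 19:45 start M3 → 1
Oct 7 21:15 start M5 → 2
Oct 7 21:30 start M4 → 3
Oct 7 23:15 end M4 → 2
Oct 7 23:45 end M3 → 1
Oct 7 23:45 end M5 → 0
Peak is 3, at Oct 7 21:30 (M3, M4, M5).

3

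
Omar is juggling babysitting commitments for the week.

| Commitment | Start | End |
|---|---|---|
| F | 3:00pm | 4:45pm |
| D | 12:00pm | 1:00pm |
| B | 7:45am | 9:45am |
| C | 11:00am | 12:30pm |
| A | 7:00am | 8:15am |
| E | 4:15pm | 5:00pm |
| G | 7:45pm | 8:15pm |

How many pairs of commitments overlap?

Check each pair: they overlap iff neither finishes before the other starts.
Sorted by start: A, B, C, D, F, E, G.
B starts before A ends → A and B overlap.
C starts after A ends; A is clear from here.
C starts after B ends; B is clear from here.
D starts before C ends → C and D overlap.
F starts after C ends; C is clear from here.
F starts after D ends; D is clear from here.
E starts before F ends → F and E overlap.
G starts after F ends.
G starts after E ends.
Overlapping pairs: A & B, C & D, E & F — 3 in total.

3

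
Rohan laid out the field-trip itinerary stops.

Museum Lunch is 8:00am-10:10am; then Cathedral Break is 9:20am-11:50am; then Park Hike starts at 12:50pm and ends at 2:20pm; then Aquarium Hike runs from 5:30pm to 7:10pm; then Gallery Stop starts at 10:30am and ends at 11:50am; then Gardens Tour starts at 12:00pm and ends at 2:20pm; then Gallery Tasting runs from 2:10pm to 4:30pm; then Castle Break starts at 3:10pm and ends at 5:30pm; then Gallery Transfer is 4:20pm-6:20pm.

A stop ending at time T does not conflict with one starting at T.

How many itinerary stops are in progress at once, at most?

Sort all start/end points and keep a running count:
8:00am start Museum Lunch → 1
9:20am start Cathedral Break → 2
10:10am end Museum Lunch → 1
10:30am start Gallery Stop → 2
11:50am end Cathedral Break → 1
11:50am end Gallery Stop → 0
12:00pm start Gardens Tour → 1
12:50pm start Park Hike → 2
2:10pm start Gallery Tasting → 3
2:20pm end Gardens Tour → 2
2:20pm end Park Hike → 1
3:10pm start Castle Break → 2
4:20pm start Gallery Transfer → 3
4:30pm end Gallery Tasting → 2
5:30pm end Castle Break → 1
5:30pm start Aquarium Hike → 2
6:20pm end Gallery Transfer → 1
7:10pm end Aquarium Hike → 0
Peak is 3, at 2:10pm (Gallery Tasting, Gardens Tour, Park Hike).

3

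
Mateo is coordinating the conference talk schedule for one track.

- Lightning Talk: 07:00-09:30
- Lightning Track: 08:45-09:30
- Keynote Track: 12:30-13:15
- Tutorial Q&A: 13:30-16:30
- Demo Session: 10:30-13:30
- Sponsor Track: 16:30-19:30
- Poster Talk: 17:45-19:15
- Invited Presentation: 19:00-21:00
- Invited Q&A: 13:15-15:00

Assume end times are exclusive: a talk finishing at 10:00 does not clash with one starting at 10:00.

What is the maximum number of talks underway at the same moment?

Walk through starts and ends in time order (an end at T is processed before a start at T):
07:00 start Lightning Talk → 1
08:45 start Lightning Track → 2
09:30 end Lightning Talk → 1
09:30 end Lightning Track → 0
10:30 start Demo Session → 1
12:30 start Keynote Track → 2
13:15 end Keynote Track → 1
13:15 start Invited Q&A → 2
13:30 end Demo Session → 1
13:30 start Tutorial Q&A → 2
15:00 end Invited Q&A → 1
16:30 end Tutorial Q&A → 0
16:30 start Sponsor Track → 1
17:45 start Poster Talk → 2
19:00 start Invited Presentation → 3
19:15 end Poster Talk → 2
19:30 end Sponsor Track → 1
21:00 end Invited Presentation → 0
Peak is 3, at 19:00 (Invited Presentation, Poster Talk, Sponsor Track).

3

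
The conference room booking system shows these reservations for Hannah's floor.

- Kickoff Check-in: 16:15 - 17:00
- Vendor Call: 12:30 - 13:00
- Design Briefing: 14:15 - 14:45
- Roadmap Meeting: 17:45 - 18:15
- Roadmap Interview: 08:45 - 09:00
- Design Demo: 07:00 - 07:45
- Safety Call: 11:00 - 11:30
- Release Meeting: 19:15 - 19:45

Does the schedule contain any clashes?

No

Sorted by start: Design Demo, Roadmap Interview, Safety Call, Vendor Call, Design Briefing, Kickoff Check-in, Roadmap Meeting, Release Meeting.
Roadmap Interview starts after Design Demo ends, so nothing later overlaps Design Demo either.
Safety Call starts after Roadmap Interview ends, so nothing later overlaps Roadmap Interview either.
Vendor Call starts after Safety Call ends, so nothing later overlaps Safety Call either.
Design Briefing starts after Vendor Call ends, so nothing later overlaps Vendor Call either.
Kickoff Check-in starts after Design Briefing ends, so nothing later overlaps Design Briefing either.
Roadmap Meeting starts after Kickoff Check-in ends, so nothing later overlaps Kickoff Check-in either.
Release Meeting starts after Roadmap Meeting ends.
Every pair is clear; the schedule has no overlaps.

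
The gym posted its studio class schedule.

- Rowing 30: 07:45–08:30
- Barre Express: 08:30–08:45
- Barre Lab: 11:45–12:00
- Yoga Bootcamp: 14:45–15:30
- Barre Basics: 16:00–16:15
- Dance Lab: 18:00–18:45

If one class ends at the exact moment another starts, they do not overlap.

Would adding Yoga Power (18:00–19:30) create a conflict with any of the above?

Yes — it overlaps Dance Lab

Rowing 30: ends 08:30 at or before Yoga Power starts 18:00 → clear.
Barre Express: ends 08:45 at or before Yoga Power starts 18:00 → clear.
Barre Lab: ends 12:00 at or before Yoga Power starts 18:00 → clear.
Yoga Bootcamp: ends 15:30 at or before Yoga Power starts 18:00 → clear.
Barre Basics: ends 16:15 at or before Yoga Power starts 18:00 → clear.
Dance Lab: starts 18:00 before Yoga Power ends 19:30, and ends 18:45 after Yoga Power starts 18:00 → overlap.
Yoga Power overlaps Dance Lab.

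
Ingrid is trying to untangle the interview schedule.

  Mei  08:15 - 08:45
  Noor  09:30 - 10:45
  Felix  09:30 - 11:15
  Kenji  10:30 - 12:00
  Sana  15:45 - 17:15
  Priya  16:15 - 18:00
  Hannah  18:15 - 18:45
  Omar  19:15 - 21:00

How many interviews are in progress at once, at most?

3

Walk through starts and ends in time order (an end at T is processed before a start at T):
08:15 start Mei → 1
08:45 end Mei → 0
09:30 start Felix → 1
09:30 start Noor → 2
10:30 start Kenji → 3
10:45 end Noor → 2
11:15 end Felix → 1
12:00 end Kenji → 0
15:45 start Sana → 1
16:15 start Priya → 2
17:15 end Sana → 1
18:00 end Priya → 0
18:15 start Hannah → 1
18:45 end Hannah → 0
19:15 start Omar → 1
21:00 end Omar → 0
Peak is 3, at 10:30 (Felix, Kenji, Noor).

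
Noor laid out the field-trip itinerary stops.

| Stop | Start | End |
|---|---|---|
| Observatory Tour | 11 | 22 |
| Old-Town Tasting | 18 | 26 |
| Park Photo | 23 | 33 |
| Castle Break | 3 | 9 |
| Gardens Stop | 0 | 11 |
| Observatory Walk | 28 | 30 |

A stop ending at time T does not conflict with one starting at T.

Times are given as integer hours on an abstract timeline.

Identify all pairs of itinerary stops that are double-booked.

Sorted by start: Gardens Stop, Castle Break, Observatory Tour, Old-Town Tasting, Park Photo, Observatory Walk.
Castle Break starts before Gardens Stop ends → Gardens Stop and Castle Break overlap.
Observatory Tour starts exactly when Gardens Stop ends (back-to-back, no overlap) — done with Gardens Stop.
Observatory Tour starts after Castle Break ends — done with Castle Break.
Old-Town Tasting starts before Observatory Tour ends → Observatory Tour and Old-Town Tasting overlap.
Park Photo starts after Observatory Tour ends — done with Observatory Tour.
Park Photo starts before Old-Town Tasting ends → Old-Town Tasting and Park Photo overlap.
Observatory Walk starts after Old-Town Tasting ends.
Observatory Walk starts before Park Photo ends → Park Photo and Observatory Walk overlap.

Castle Break & Gardens Stop, Observatory Tour & Old-Town Tasting, Observatory Walk & Park Photo, Old-Town Tasting & Park Photo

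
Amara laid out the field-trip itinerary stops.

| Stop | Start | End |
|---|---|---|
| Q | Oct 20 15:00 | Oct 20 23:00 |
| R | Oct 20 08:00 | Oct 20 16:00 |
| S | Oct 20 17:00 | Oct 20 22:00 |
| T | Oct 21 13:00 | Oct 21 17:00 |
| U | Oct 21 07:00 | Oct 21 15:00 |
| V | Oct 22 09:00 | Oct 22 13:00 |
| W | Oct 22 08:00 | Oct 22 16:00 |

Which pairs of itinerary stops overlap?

Q & R, Q & S, T & U, V & W

Check each pair: they overlap iff neither finishes before the other starts.
Sorted by start: R, Q, S, U, T, W, V.
Q starts before R ends → R and Q overlap.
S starts after R ends, so R has no further overlaps.
S starts before Q ends → Q and S overlap.
U starts after Q ends, so Q has no further overlaps.
U starts after S ends, so S has no further overlaps.
T starts before U ends → U and T overlap.
W starts after U ends, so U has no further overlaps.
W starts after T ends, so T has no further overlaps.
V starts before W ends → W and V overlap.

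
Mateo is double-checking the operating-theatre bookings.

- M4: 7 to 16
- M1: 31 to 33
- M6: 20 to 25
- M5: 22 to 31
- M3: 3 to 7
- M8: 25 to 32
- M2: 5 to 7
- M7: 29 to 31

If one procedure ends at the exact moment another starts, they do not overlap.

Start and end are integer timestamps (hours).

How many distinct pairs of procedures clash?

6

Check each pair: they overlap iff neither finishes before the other starts.
Sorted by start: M3, M2, M4, M6, M5, M8, M7, M1.
M2 starts before M3 ends → M3 and M2 overlap.
M4 starts exactly when M3 ends (back-to-back, no overlap), so M3 has no further overlaps.
M4 starts exactly when M2 ends (back-to-back, no overlap), so M2 has no further overlaps.
M6 starts after M4 ends, so M4 has no further overlaps.
M5 starts before M6 ends → M6 and M5 overlap.
M8 starts exactly when M6 ends (back-to-back, no overlap), so M6 has no further overlaps.
M8 starts before M5 ends → M5 and M8 overlap.
M7 starts before M5 ends → M5 and M7 overlap.
M1 starts exactly when M5 ends (back-to-back, no overlap).
M7 starts before M8 ends → M8 and M7 overlap.
M1 starts before M8 ends → M8 and M1 overlap.
M1 starts exactly when M7 ends (back-to-back, no overlap).
Overlapping pairs: M1 & M8, M2 & M3, M5 & M6, M5 & M7, M5 & M8, M7 & M8 — 6 in total.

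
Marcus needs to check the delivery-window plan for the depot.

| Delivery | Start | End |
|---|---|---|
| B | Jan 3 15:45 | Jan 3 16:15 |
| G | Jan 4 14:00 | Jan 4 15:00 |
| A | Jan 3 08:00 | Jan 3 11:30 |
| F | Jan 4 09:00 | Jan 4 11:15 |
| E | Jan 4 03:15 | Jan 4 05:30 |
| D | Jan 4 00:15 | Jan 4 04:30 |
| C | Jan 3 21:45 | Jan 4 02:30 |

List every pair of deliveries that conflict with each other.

Sorted by start: A, B, C, D, E, F, G.
B starts after A ends; A is clear from here.
C starts after B ends; B is clear from here.
D starts before C ends → C and D overlap.
E starts after C ends; C is clear from here.
E starts before D ends → D and E overlap.
F starts after D ends; D is clear from here.
F starts after E ends; E is clear from here.
G starts after F ends.

C & D, D & E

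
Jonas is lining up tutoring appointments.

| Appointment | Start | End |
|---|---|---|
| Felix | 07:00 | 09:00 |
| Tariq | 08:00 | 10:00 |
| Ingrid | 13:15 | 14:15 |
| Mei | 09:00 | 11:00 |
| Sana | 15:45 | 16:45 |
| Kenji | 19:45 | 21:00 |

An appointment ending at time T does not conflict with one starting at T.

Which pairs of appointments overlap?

Sorted by start: Felix, Tariq, Mei, Ingrid, Sana, Kenji.
Tariq starts before Felix ends → Felix and Tariq overlap.
Mei starts exactly when Felix ends (back-to-back, no overlap); Felix is clear from here.
Mei starts before Tariq ends → Tariq and Mei overlap.
Ingrid starts after Tariq ends; Tariq is clear from here.
Ingrid starts after Mei ends; Mei is clear from here.
Sana starts after Ingrid ends; Ingrid is clear from here.
Kenji starts after Sana ends.

Felix & Tariq, Mei & Tariq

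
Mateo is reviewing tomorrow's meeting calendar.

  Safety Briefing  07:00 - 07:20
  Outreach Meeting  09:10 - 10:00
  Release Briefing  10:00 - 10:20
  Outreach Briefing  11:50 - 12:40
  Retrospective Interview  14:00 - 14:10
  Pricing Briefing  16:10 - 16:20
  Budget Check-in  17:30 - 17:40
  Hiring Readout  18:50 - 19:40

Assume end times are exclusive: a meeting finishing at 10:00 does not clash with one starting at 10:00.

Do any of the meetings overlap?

No

Sorted by start: Safety Briefing, Outreach Meeting, Release Briefing, Outreach Briefing, Retrospective Interview, Pricing Briefing, Budget Check-in, Hiring Readout.
Outreach Meeting starts after Safety Briefing ends, so Safety Briefing has no further overlaps.
Release Briefing starts exactly when Outreach Meeting ends (back-to-back, no overlap), so Outreach Meeting has no further overlaps.
Outreach Briefing starts after Release Briefing ends, so Release Briefing has no further overlaps.
Retrospective Interview starts after Outreach Briefing ends, so Outreach Briefing has no further overlaps.
Pricing Briefing starts after Retrospective Interview ends, so Retrospective Interview has no further overlaps.
Budget Check-in starts after Pricing Briefing ends, so Pricing Briefing has no further overlaps.
Hiring Readout starts after Budget Check-in ends.
Every pair is clear; the schedule has no overlaps.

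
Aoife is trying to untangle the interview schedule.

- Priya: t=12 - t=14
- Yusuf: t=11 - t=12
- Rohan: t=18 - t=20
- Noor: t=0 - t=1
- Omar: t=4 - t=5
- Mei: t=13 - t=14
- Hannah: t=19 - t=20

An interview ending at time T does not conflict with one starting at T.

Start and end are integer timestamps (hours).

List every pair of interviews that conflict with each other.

Sorted by start: Noor, Omar, Yusuf, Priya, Mei, Rohan, Hannah.
Omar starts after Noor ends, so nothing later overlaps Noor either.
Yusuf starts after Omar ends, so nothing later overlaps Omar either.
Priya starts exactly when Yusuf ends (back-to-back, no overlap), so nothing later overlaps Yusuf either.
Mei starts before Priya ends → Priya and Mei overlap.
Rohan starts after Priya ends, so nothing later overlaps Priya either.
Rohan starts after Mei ends, so nothing later overlaps Mei either.
Hannah starts before Rohan ends → Rohan and Hannah overlap.

Hannah & Rohan, Mei & Priya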